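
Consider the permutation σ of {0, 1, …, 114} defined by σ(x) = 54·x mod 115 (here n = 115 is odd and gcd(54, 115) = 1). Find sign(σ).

+1

Start at x=96: 96 → 9 → 26 → 24 → 31 → 64 → 6 → … (one orbit).
Decompose π into cycles: lengths [22, 22, 22, 22, 11, 11, 2, 2, 1] (9 cycles, including the fixed point 0).
115 − 9 = 106 transpositions; sign(π) = (−1)^106 = +1.
Zolotarev: (54|115) = +1, matching the cycle-count sign.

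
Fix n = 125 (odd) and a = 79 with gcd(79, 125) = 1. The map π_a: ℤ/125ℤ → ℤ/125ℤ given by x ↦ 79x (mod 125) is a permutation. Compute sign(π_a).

Start at x=51: 51 → 29 → 41 → 114 → 6 → 99 → 71 → … (one orbit).
Decompose π into cycles: lengths [50, 50, 10, 10, 2, 2, 1] (7 cycles, including the fixed point 0).
125 − 7 = 118 transpositions; sign(π) = (−1)^118 = +1.
Via Zolotarev, sign(π_{79}) = (79|125) = +1.

+1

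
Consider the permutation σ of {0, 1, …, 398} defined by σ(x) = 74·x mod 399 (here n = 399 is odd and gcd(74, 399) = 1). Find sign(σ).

-1

Orbit of 289 under x↦74x: [289, 239, 130, 44, 64, 347, 142]… (length divides ord_399(74)).
34 cycles of lengths [18, 18, 18, 18, 18, 18, 18, 18, 18, 18, 18, 18, 18, 18, 9, 9, 9, 9, 9, 9, 9, 9, 9, 9, 9, 9, 9, 9, 6, 6, 3, 3, 2, 1].
34 cycles on 399: each ℓ→(−1)^(ℓ−1), product (−1)^365 = -1.
The Jacobi symbol (74|399) = -1 (Zolotarev) agrees.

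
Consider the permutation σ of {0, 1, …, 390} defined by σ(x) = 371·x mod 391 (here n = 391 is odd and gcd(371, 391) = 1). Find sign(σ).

Trace 278: π^k(278) = [278, 305, 156, 8, 231, 72, 124] for k=0..6.
Cycle lengths of π_371 on ℤ/391ℤ: [176, 176, 16, 11, 11, 1]; 6 cycles in total.
Σ(ℓ_i−1) = 391−6 = 385; sign = (−1)^385 = -1.

-1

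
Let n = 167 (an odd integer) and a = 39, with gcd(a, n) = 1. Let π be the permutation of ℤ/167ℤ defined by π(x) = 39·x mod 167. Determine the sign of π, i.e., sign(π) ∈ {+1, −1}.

Orbit of 19 under x↦39x: [19, 73, 8, 145, 144, 105, 87]… (length divides ord_167(39)).
Cycle type of π: 166 + 1; total 2 cycles.
2 cycles on 167: each ℓ→(−1)^(ℓ−1), product (−1)^165 = -1.

-1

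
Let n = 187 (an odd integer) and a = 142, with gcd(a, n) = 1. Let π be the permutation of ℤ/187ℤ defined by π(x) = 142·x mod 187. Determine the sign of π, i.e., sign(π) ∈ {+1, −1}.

+1

Orbit of 166 under x↦142x: [166, 10, 111, 54, 1, 142, 155]… (length divides ord_187(142)).
Cycle lengths of π_142 on ℤ/187ℤ: [16, 16, 16, 16, 16, 16, 16, 16, 16, 16, 16, 2, 2, 2, 2, 2, 1]; 17 cycles in total.
n − c = 187 − 17 = 170; sign = (−1)^170 = +1.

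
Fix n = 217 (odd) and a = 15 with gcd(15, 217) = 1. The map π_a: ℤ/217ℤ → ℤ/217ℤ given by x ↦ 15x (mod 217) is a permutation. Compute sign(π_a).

Start at x=85: 85 → 190 → 29 → 1 → 15 → 8 → 120 → … (one orbit).
Cycle type of π: 10×21 + 1×7; total 28 cycles.
n − c = 217 − 28 = 189; sign = (−1)^189 = -1.

-1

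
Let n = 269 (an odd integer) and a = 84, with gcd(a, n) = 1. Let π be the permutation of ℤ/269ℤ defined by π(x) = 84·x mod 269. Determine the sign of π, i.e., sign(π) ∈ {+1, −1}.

Trace 220: π^k(220) = [220, 188, 190, 89, 213, 138, 25] for k=0..6.
π_84 has 3 disjoint cycles with lengths [134, 134, 1] on {0,…,268}.
3 cycles on 269: each ℓ→(−1)^(ℓ−1), product (−1)^266 = +1.
Zolotarev: (84|269) = +1, matching the cycle-count sign.

+1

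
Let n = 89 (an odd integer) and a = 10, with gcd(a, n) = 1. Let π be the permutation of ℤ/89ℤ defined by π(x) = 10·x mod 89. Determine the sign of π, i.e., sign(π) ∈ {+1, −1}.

+1

Orbit of 36 under x↦10x: [36, 4, 40, 44, 84, 39, 34]… (length divides ord_89(10)).
Cycle lengths of π_10 on ℤ/89ℤ: [44, 44, 1]; 3 cycles in total.
sign(π) = (−1)^{n − #cycles} = (−1)^{89−3} = (−1)^86 = +1.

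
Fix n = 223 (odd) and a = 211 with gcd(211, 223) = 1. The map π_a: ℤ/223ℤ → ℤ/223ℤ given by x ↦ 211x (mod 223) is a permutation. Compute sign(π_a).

Trace 127: π^k(127) = [127, 37, 2, 199, 65, 112, 217] for k=0..6.
3 cycles of lengths [111, 111, 1].
223 − 3 = 220 transpositions; sign(π) = (−1)^220 = +1.
Zolotarev: (211|223) = +1, matching the cycle-count sign.

+1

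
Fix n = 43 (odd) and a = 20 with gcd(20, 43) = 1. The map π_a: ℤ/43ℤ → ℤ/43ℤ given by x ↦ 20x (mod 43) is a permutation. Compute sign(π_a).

Start at x=21: 21 → 33 → 15 → 42 → 23 → 30 → 41 → … (one orbit).
The orbit structure of x ↦ 20x mod 43: 2 orbits of sizes [42, 1].
Σ(ℓ_i−1) = 43−2 = 41; sign = (−1)^41 = -1.
The Jacobi symbol (20|43) = -1 (Zolotarev) agrees.

-1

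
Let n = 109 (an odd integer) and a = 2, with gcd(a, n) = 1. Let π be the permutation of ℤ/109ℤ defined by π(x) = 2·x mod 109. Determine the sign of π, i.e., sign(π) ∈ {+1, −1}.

Trace 66: π^k(66) = [66, 23, 46, 92, 75, 41, 82] for k=0..6.
Cycle lengths of π_2 on ℤ/109ℤ: [36, 36, 36, 1]; 4 cycles in total.
Σ(ℓ_i−1) = 109−4 = 105; sign = (−1)^105 = -1.

-1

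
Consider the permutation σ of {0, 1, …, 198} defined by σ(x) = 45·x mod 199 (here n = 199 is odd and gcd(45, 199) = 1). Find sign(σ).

Start at x=18: 18 → 14 → 33 → 92 → 160 → 36 → 28 → … (one orbit).
Decompose π into cycles: lengths [99, 99, 1] (3 cycles, including the fixed point 0).
3 cycles on 199: each ℓ→(−1)^(ℓ−1), product (−1)^196 = +1.

+1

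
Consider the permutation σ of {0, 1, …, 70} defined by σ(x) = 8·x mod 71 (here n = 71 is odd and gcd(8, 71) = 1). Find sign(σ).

+1

Start at x=10: 10 → 9 → 1 → 8 → 64 → 15 → 49 → … (one orbit).
Cycle type of π: 35×2 + 1; total 3 cycles.
Σ(ℓ_i−1) = 71−3 = 68; sign = (−1)^68 = +1.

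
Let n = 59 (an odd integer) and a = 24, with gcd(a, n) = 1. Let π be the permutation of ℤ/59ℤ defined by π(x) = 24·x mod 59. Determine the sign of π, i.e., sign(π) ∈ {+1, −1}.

-1

Orbit of 35 under x↦24x: [35, 14, 41, 40, 16, 30, 12]… (length divides ord_59(24)).
π_24 has 2 disjoint cycles with lengths [58, 1] on {0,…,58}.
sign(π) = (−1)^{n − #cycles} = (−1)^{59−2} = (−1)^57 = -1.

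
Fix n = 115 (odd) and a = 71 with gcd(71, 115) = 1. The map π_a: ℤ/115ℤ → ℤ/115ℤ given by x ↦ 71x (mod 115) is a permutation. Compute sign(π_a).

+1

Orbit of 71 under x↦71x: [71, 96, 31, 16, 101, 41, 36]… (length divides ord_115(71)).
Decompose π into cycles: lengths [11, 11, 11, 11, 11, 11, 11, 11, 11, 11, 1, 1, 1, 1, 1] (15 cycles, including the fixed point 0).
Σ(ℓ_i−1) = 115−15 = 100; sign = (−1)^100 = +1.
The Jacobi symbol (71|115) = +1 (Zolotarev) agrees.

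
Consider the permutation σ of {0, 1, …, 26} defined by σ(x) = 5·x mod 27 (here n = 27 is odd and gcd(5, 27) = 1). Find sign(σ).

Orbit of 2 under x↦5x: [2, 10, 23, 7, 8, 13, 11]… (length divides ord_27(5)).
Cycle lengths of π_5 on ℤ/27ℤ: [18, 6, 2, 1]; 4 cycles in total.
With 4 cycles on 27 points, sign = (−1)^{27−4} = -1.

-1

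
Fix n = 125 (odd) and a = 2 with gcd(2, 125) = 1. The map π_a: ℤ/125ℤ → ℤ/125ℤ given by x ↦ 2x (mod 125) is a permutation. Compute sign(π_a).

-1

Start at x=48: 48 → 96 → 67 → 9 → 18 → 36 → 72 → … (one orbit).
π_2 has 4 disjoint cycles with lengths [100, 20, 4, 1] on {0,…,124}.
Σ(ℓ_i−1) = 125−4 = 121; sign = (−1)^121 = -1.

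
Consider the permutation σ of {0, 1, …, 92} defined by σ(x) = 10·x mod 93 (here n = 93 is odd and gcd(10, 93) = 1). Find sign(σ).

Orbit of 64 under x↦10x: [64, 82, 76, 16, 67, 19, 4]… (length divides ord_93(10)).
Cycle lengths of π_10 on ℤ/93ℤ: [15, 15, 15, 15, 15, 15, 1, 1, 1]; 9 cycles in total.
9 cycles on 93: each ℓ→(−1)^(ℓ−1), product (−1)^84 = +1.

+1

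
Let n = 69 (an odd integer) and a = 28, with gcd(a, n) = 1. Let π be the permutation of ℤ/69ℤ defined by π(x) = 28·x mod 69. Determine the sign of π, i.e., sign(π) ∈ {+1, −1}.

-1

Start at x=25: 25 → 10 → 4 → 43 → 31 → 40 → 16 → … (one orbit).
Cycle lengths of π_28 on ℤ/69ℤ: [22, 22, 22, 1, 1, 1]; 6 cycles in total.
n − c = 69 − 6 = 63; sign = (−1)^63 = -1.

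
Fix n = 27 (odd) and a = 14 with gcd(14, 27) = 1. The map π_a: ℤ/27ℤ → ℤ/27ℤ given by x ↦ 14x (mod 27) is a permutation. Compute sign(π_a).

-1

Trace 16: π^k(16) = [16, 8, 4, 2, 1, 14, 7] for k=0..6.
Cycle lengths of π_14 on ℤ/27ℤ: [18, 6, 2, 1]; 4 cycles in total.
4 cycles on 27: each ℓ→(−1)^(ℓ−1), product (−1)^23 = -1.
Zolotarev: (14|27) = -1, matching the cycle-count sign.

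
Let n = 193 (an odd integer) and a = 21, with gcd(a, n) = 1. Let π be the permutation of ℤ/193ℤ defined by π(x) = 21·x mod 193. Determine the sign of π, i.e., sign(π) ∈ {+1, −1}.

Start at x=190: 190 → 130 → 28 → 9 → 189 → 109 → 166 → … (one orbit).
Decompose π into cycles: lengths [48, 48, 48, 48, 1] (5 cycles, including the fixed point 0).
Σ(ℓ_i−1) = 193−5 = 188; sign = (−1)^188 = +1.
Via Zolotarev, sign(π_{21}) = (21|193) = +1.

+1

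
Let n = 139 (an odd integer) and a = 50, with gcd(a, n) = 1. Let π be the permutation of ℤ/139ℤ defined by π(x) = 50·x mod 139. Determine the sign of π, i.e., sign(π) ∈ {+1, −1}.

Trace 118: π^k(118) = [118, 62, 42, 15, 55, 109, 29] for k=0..6.
Decompose π into cycles: lengths [138, 1] (2 cycles, including the fixed point 0).
139 − 2 = 137 transpositions; sign(π) = (−1)^137 = -1.
Via Zolotarev, sign(π_{50}) = (50|139) = -1.

-1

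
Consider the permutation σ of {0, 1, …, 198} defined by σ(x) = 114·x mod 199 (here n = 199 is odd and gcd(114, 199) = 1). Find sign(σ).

+1

Orbit of 61 under x↦114x: [61, 188, 139, 125, 121, 63, 18]… (length divides ord_199(114)).
π_114 has 19 disjoint cycles with lengths [11, 11, 11, 11, 11, 11, 11, 11, 11, 11, 11, 11, 11, 11, 11, 11, 11, 11, 1] on {0,…,198}.
n − c = 199 − 19 = 180; sign = (−1)^180 = +1.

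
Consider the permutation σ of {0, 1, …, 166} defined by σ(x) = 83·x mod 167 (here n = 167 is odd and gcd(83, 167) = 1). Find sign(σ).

-1

Start at x=148: 148 → 93 → 37 → 65 → 51 → 58 → 138 → … (one orbit).
2 cycles of lengths [166, 1].
n − c = 167 − 2 = 165; sign = (−1)^165 = -1.
(83|167)_J = -1 (Zolotarev's lemma cross-check).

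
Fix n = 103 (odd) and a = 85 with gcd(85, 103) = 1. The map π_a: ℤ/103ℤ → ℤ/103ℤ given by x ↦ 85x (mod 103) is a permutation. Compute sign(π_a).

Trace 62: π^k(62) = [62, 17, 3, 49, 45, 14, 57] for k=0..6.
2 cycles of lengths [102, 1].
2 cycles on 103: each ℓ→(−1)^(ℓ−1), product (−1)^101 = -1.
Zolotarev: (85|103) = -1, matching the cycle-count sign.

-1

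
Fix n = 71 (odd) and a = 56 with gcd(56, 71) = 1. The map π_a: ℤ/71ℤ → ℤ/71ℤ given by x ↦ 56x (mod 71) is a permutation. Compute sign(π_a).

-1

Start at x=30: 30 → 47 → 5 → 67 → 60 → 23 → 10 → … (one orbit).
Decompose π into cycles: lengths [70, 1] (2 cycles, including the fixed point 0).
With 2 cycles on 71 points, sign = (−1)^{71−2} = -1.
Check: (56/71) = -1 by Zolotarev.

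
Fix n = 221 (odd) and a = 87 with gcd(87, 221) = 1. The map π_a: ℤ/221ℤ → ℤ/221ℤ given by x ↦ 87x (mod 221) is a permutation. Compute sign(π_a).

Trace 66: π^k(66) = [66, 217, 94, 1, 87, 55, 144] for k=0..6.
Cycle type of π: 24×8 + 8×2 + 3×4 + 1; total 15 cycles.
Σ(ℓ_i−1) = 221−15 = 206; sign = (−1)^206 = +1.
Check: (87/221) = +1 by Zolotarev.

+1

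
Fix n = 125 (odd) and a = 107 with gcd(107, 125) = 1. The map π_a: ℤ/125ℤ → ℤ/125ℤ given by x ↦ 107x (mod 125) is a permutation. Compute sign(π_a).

-1

Start at x=82: 82 → 24 → 68 → 26 → 32 → 49 → 118 → … (one orbit).
π_107 has 12 disjoint cycles with lengths [20, 20, 20, 20, 20, 4, 4, 4, 4, 4, 4, 1] on {0,…,124}.
sign(π) = (−1)^{n − #cycles} = (−1)^{125−12} = (−1)^113 = -1.
Zolotarev: (107|125) = -1, matching the cycle-count sign.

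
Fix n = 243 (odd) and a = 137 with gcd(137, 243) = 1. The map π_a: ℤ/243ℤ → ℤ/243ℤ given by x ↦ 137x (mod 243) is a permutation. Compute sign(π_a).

-1

Trace 199: π^k(199) = [199, 47, 121, 53, 214, 158, 19] for k=0..6.
π_137 has 6 disjoint cycles with lengths [162, 54, 18, 6, 2, 1] on {0,…,242}.
6 cycles on 243: each ℓ→(−1)^(ℓ−1), product (−1)^237 = -1.
The Jacobi symbol (137|243) = -1 (Zolotarev) agrees.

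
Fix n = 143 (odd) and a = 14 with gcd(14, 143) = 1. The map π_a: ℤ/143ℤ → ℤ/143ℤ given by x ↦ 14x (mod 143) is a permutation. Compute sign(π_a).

+1

Trace 92: π^k(92) = [92, 1, 14, 53, 27] for k=0..4.
Decompose π into cycles: lengths [5, 5, 5, 5, 5, 5, 5, 5, 5, 5, 5, 5, 5, 5, 5, 5, 5, 5, 5, 5, 5, 5, 5, 5, 5, 5, 1, 1, 1, 1, 1, 1, 1, 1, 1, 1, 1, 1, 1] (39 cycles, including the fixed point 0).
143 − 39 = 104 transpositions; sign(π) = (−1)^104 = +1.
Check: (14/143) = +1 by Zolotarev.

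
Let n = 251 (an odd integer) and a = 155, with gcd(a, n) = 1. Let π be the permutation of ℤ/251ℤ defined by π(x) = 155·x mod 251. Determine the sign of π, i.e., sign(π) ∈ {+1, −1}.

Orbit of 181 under x↦155x: [181, 194, 201, 31, 36, 58, 205]… (length divides ord_251(155)).
Cycle type of π: 125×2 + 1; total 3 cycles.
251 − 3 = 248 transpositions; sign(π) = (−1)^248 = +1.

+1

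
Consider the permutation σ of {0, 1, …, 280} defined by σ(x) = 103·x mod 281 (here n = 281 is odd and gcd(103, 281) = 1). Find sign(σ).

Start at x=143: 143 → 117 → 249 → 76 → 241 → 95 → 231 → … (one orbit).
Cycle lengths of π_103 on ℤ/281ℤ: [280, 1]; 2 cycles in total.
n − c = 281 − 2 = 279; sign = (−1)^279 = -1.
Zolotarev: (103|281) = -1, matching the cycle-count sign.

-1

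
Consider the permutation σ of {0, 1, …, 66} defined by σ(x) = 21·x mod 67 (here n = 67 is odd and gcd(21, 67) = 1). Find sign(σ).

Start at x=37: 37 → 40 → 36 → 19 → 64 → 4 → 17 → … (one orbit).
3 cycles of lengths [33, 33, 1].
sign(π) = (−1)^{n − #cycles} = (−1)^{67−3} = (−1)^64 = +1.
The Jacobi symbol (21|67) = +1 (Zolotarev) agrees.

+1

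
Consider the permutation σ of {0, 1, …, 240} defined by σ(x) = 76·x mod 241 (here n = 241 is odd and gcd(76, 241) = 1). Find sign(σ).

Start at x=233: 233 → 115 → 64 → 44 → 211 → 130 → 240 → … (one orbit).
Decompose π into cycles: lengths [16, 16, 16, 16, 16, 16, 16, 16, 16, 16, 16, 16, 16, 16, 16, 1] (16 cycles, including the fixed point 0).
n − c = 241 − 16 = 225; sign = (−1)^225 = -1.
(76|241)_J = -1 (Zolotarev's lemma cross-check).

-1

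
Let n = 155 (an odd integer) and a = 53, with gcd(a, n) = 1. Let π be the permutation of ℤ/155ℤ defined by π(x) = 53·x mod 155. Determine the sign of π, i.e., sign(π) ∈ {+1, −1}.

Orbit of 49 under x↦53x: [49, 117, 1, 53, 19, 77, 51]… (length divides ord_155(53)).
The orbit structure of x ↦ 53x mod 155: 5 orbits of sizes [60, 60, 30, 4, 1].
155 − 5 = 150 transpositions; sign(π) = (−1)^150 = +1.
The Jacobi symbol (53|155) = +1 (Zolotarev) agrees.

+1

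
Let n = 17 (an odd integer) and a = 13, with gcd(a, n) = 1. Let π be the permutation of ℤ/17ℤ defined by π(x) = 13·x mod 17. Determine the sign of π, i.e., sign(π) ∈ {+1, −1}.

+1

Start at x=13: 13 → 16 → 4 → 1 → 13 (one orbit).
π_13 has 5 disjoint cycles with lengths [4, 4, 4, 4, 1] on {0,…,16}.
sign(π) = (−1)^{n − #cycles} = (−1)^{17−5} = (−1)^12 = +1.
Check: (13/17) = +1 by Zolotarev.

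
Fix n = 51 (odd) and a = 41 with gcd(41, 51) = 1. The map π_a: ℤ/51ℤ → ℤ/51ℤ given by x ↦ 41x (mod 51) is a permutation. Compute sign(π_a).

Start at x=11: 11 → 43 → 29 → 16 → 44 → 19 → 14 → … (one orbit).
Cycle type of π: 16×3 + 2 + 1; total 5 cycles.
Σ(ℓ_i−1) = 51−5 = 46; sign = (−1)^46 = +1.
(41|51)_J = +1 (Zolotarev's lemma cross-check).

+1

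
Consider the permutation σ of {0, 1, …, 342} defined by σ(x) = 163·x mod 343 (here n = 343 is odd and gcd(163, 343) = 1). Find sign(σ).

Orbit of 319 under x↦163x: [319, 204, 324, 333, 85, 135, 53]… (length divides ord_343(163)).
π_163 has 7 disjoint cycles with lengths [147, 147, 21, 21, 3, 3, 1] on {0,…,342}.
Σ(ℓ_i−1) = 343−7 = 336; sign = (−1)^336 = +1.
Via Zolotarev, sign(π_{163}) = (163|343) = +1.

+1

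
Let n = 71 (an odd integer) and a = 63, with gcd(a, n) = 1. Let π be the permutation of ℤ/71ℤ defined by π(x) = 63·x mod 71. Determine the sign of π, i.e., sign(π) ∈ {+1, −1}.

Start at x=2: 2 → 55 → 57 → 41 → 27 → 68 → 24 → … (one orbit).
2 cycles of lengths [70, 1].
2 cycles on 71: each ℓ→(−1)^(ℓ−1), product (−1)^69 = -1.

-1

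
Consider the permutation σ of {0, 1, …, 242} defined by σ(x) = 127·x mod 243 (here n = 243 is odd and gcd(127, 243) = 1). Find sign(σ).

Start at x=109: 109 → 235 → 199 → 1 → 127 → 91 → 136 → … (one orbit).
Cycle type of π: 27×6 + 9×6 + 3×6 + 1×9; total 27 cycles.
27 cycles on 243: each ℓ→(−1)^(ℓ−1), product (−1)^216 = +1.
Zolotarev: (127|243) = +1, matching the cycle-count sign.

+1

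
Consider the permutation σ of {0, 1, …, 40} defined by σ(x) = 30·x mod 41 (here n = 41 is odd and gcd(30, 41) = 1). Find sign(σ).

Trace 10: π^k(10) = [10, 13, 21, 15, 40, 11, 2] for k=0..6.
Cycle lengths of π_30 on ℤ/41ℤ: [40, 1]; 2 cycles in total.
sign(π) = (−1)^{n − #cycles} = (−1)^{41−2} = (−1)^39 = -1.
The Jacobi symbol (30|41) = -1 (Zolotarev) agrees.

-1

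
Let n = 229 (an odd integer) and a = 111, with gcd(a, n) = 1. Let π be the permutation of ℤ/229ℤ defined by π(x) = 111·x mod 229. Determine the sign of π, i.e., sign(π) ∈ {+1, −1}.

+1

Orbit of 51 under x↦111x: [51, 165, 224, 132, 225, 14, 180]… (length divides ord_229(111)).
π_111 has 5 disjoint cycles with lengths [57, 57, 57, 57, 1] on {0,…,228}.
n − c = 229 − 5 = 224; sign = (−1)^224 = +1.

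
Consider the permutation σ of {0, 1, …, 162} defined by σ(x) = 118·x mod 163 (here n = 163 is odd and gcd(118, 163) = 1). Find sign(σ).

Start at x=4: 4 → 146 → 113 → 131 → 136 → 74 → 93 → … (one orbit).
Decompose π into cycles: lengths [81, 81, 1] (3 cycles, including the fixed point 0).
n − c = 163 − 3 = 160; sign = (−1)^160 = +1.
Check: (118/163) = +1 by Zolotarev.

+1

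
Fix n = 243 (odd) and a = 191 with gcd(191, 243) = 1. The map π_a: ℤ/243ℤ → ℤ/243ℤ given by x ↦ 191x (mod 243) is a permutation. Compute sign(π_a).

Trace 202: π^k(202) = [202, 188, 187, 239, 208, 119, 130] for k=0..6.
Cycle lengths of π_191 on ℤ/243ℤ: [162, 54, 18, 6, 2, 1]; 6 cycles in total.
n − c = 243 − 6 = 237; sign = (−1)^237 = -1.

-1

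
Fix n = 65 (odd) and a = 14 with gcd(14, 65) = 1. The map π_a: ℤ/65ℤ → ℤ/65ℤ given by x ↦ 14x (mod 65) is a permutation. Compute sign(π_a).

+1

Orbit of 1 under x↦14x: [1, 14]… (length divides ord_65(14)).
Decompose π into cycles: lengths [2, 2, 2, 2, 2, 2, 2, 2, 2, 2, 2, 2, 2, 2, 2, 2, 2, 2, 2, 2, 2, 2, 2, 2, 2, 2, 1, 1, 1, 1, 1, 1, 1, 1, 1, 1, 1, 1, 1] (39 cycles, including the fixed point 0).
39 cycles on 65: each ℓ→(−1)^(ℓ−1), product (−1)^26 = +1.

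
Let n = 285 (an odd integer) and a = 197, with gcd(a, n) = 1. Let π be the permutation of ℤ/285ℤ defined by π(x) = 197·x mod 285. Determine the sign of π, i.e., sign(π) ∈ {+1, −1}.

Trace 248: π^k(248) = [248, 121, 182, 229, 83, 106, 77] for k=0..6.
Decompose π into cycles: lengths [12, 12, 12, 12, 12, 12, 12, 12, 12, 12, 12, 12, 12, 12, 12, 12, 12, 12, 6, 6, 6, 6, 6, 6, 4, 4, 4, 3, 3, 3, 3, 3, 3, 2, 1] (35 cycles, including the fixed point 0).
285 − 35 = 250 transpositions; sign(π) = (−1)^250 = +1.

+1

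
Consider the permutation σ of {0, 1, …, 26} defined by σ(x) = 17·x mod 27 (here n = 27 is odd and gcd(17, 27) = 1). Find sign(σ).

Start at x=19: 19 → 26 → 10 → 8 → 1 → 17 → 19 (one orbit).
π_17 has 8 disjoint cycles with lengths [6, 6, 6, 2, 2, 2, 2, 1] on {0,…,26}.
8 cycles on 27: each ℓ→(−1)^(ℓ−1), product (−1)^19 = -1.
Via Zolotarev, sign(π_{17}) = (17|27) = -1.

-1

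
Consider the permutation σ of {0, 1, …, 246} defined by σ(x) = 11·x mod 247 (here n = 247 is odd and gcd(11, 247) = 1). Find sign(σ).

Orbit of 106 under x↦11x: [106, 178, 229, 49, 45, 1, 11]… (length divides ord_247(11)).
The orbit structure of x ↦ 11x mod 247: 26 orbits of sizes [12, 12, 12, 12, 12, 12, 12, 12, 12, 12, 12, 12, 12, 12, 12, 12, 12, 12, 12, 3, 3, 3, 3, 3, 3, 1].
With 26 cycles on 247 points, sign = (−1)^{247−26} = -1.
Zolotarev: (11|247) = -1, matching the cycle-count sign.

-1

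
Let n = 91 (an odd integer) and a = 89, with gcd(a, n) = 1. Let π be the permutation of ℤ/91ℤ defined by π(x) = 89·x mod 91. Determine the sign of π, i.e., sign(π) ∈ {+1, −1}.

Start at x=89: 89 → 4 → 83 → 16 → 59 → 64 → 54 → … (one orbit).
π_89 has 9 disjoint cycles with lengths [12, 12, 12, 12, 12, 12, 12, 6, 1] on {0,…,90}.
9 cycles on 91: each ℓ→(−1)^(ℓ−1), product (−1)^82 = +1.

+1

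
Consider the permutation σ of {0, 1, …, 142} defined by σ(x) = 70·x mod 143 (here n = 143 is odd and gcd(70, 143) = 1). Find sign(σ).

Orbit of 70 under x↦70x: [70, 38, 86, 14, 122, 103, 60]… (length divides ord_143(70)).
12 cycles of lengths [20, 20, 20, 20, 20, 20, 5, 5, 4, 4, 4, 1].
n − c = 143 − 12 = 131; sign = (−1)^131 = -1.
The Jacobi symbol (70|143) = -1 (Zolotarev) agrees.

-1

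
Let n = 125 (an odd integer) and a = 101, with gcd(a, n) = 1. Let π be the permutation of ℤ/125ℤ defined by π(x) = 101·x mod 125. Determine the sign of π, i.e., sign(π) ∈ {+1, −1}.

Start at x=51: 51 → 26 → 1 → 101 → 76 → 51 (one orbit).
π_101 has 45 disjoint cycles with lengths [5, 5, 5, 5, 5, 5, 5, 5, 5, 5, 5, 5, 5, 5, 5, 5, 5, 5, 5, 5, 1, 1, 1, 1, 1, 1, 1, 1, 1, 1, 1, 1, 1, 1, 1, 1, 1, 1, 1, 1, 1, 1, 1, 1, 1] on {0,…,124}.
125 − 45 = 80 transpositions; sign(π) = (−1)^80 = +1.
The Jacobi symbol (101|125) = +1 (Zolotarev) agrees.

+1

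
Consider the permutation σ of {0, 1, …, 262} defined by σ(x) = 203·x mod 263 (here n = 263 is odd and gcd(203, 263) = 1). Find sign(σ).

Orbit of 147 under x↦203x: [147, 122, 44, 253, 74, 31, 244]… (length divides ord_263(203)).
Decompose π into cycles: lengths [131, 131, 1] (3 cycles, including the fixed point 0).
n − c = 263 − 3 = 260; sign = (−1)^260 = +1.
Via Zolotarev, sign(π_{203}) = (203|263) = +1.

+1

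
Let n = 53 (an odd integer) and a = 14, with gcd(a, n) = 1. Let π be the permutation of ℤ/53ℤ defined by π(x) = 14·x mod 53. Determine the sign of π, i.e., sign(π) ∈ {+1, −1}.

-1

Start at x=30: 30 → 49 → 50 → 11 → 48 → 36 → 27 → … (one orbit).
Cycle lengths of π_14 on ℤ/53ℤ: [52, 1]; 2 cycles in total.
sign(π) = (−1)^{n − #cycles} = (−1)^{53−2} = (−1)^51 = -1.
(14|53)_J = -1 (Zolotarev's lemma cross-check).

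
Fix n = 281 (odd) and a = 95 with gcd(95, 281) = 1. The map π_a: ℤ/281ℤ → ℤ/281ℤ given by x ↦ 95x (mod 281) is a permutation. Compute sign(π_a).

-1

Start at x=180: 180 → 240 → 39 → 52 → 163 → 30 → 40 → … (one orbit).
Cycle type of π: 280 + 1; total 2 cycles.
2 cycles on 281: each ℓ→(−1)^(ℓ−1), product (−1)^279 = -1.
Check: (95/281) = -1 by Zolotarev.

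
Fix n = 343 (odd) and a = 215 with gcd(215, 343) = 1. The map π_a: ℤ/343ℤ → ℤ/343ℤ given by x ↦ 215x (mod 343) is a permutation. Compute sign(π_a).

-1

Orbit of 1 under x↦215x: [1, 215, 263, 293, 226, 227, 99]… (length divides ord_343(215)).
Cycle lengths of π_215 on ℤ/343ℤ: [42, 42, 42, 42, 42, 42, 42, 6, 6, 6, 6, 6, 6, 6, 6, 1]; 16 cycles in total.
With 16 cycles on 343 points, sign = (−1)^{343−16} = -1.
Zolotarev: (215|343) = -1, matching the cycle-count sign.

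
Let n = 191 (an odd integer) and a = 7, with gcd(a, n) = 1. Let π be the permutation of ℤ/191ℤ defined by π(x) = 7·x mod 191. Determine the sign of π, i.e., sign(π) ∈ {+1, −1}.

-1

Trace 39: π^k(39) = [39, 82, 1, 7, 49, 152, 109] for k=0..6.
20 cycles of lengths [10, 10, 10, 10, 10, 10, 10, 10, 10, 10, 10, 10, 10, 10, 10, 10, 10, 10, 10, 1].
20 cycles on 191: each ℓ→(−1)^(ℓ−1), product (−1)^171 = -1.
Zolotarev: (7|191) = -1, matching the cycle-count sign.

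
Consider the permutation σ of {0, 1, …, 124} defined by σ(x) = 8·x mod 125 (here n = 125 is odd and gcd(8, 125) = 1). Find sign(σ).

Start at x=93: 93 → 119 → 77 → 116 → 53 → 49 → 17 → … (one orbit).
Cycle type of π: 100 + 20 + 4 + 1; total 4 cycles.
With 4 cycles on 125 points, sign = (−1)^{125−4} = -1.
The Jacobi symbol (8|125) = -1 (Zolotarev) agrees.

-1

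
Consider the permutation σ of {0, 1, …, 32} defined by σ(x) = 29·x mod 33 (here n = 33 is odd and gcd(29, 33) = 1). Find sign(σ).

+1

Trace 2: π^k(2) = [2, 25, 32, 4, 17, 31, 8] for k=0..6.
Cycle type of π: 10×3 + 2 + 1; total 5 cycles.
sign(π) = (−1)^{n − #cycles} = (−1)^{33−5} = (−1)^28 = +1.
Zolotarev: (29|33) = +1, matching the cycle-count sign.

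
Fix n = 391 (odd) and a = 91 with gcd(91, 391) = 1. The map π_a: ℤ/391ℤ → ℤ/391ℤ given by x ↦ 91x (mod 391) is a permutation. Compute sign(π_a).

Trace 45: π^k(45) = [45, 185, 22, 47, 367, 162, 275] for k=0..6.
Cycle type of π: 16×23 + 2×11 + 1; total 35 cycles.
With 35 cycles on 391 points, sign = (−1)^{391−35} = +1.
(91|391)_J = +1 (Zolotarev's lemma cross-check).

+1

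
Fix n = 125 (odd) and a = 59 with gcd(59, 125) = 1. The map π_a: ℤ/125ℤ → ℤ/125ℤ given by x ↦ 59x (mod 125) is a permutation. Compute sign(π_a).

Start at x=99: 99 → 91 → 119 → 21 → 114 → 101 → 84 → … (one orbit).
Cycle lengths of π_59 on ℤ/125ℤ: [50, 50, 10, 10, 2, 2, 1]; 7 cycles in total.
125 − 7 = 118 transpositions; sign(π) = (−1)^118 = +1.
The Jacobi symbol (59|125) = +1 (Zolotarev) agrees.

+1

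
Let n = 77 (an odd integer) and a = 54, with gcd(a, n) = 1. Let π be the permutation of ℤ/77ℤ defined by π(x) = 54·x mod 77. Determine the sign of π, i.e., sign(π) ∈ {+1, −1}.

Trace 67: π^k(67) = [67, 76, 23, 10, 1, 54] for k=0..5.
Cycle lengths of π_54 on ℤ/77ℤ: [6, 6, 6, 6, 6, 6, 6, 6, 6, 6, 6, 2, 2, 2, 2, 2, 1]; 17 cycles in total.
77 − 17 = 60 transpositions; sign(π) = (−1)^60 = +1.
Check: (54/77) = +1 by Zolotarev.

+1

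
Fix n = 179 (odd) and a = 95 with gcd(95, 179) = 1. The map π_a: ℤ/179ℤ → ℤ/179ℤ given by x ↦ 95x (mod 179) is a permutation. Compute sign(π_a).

+1

Orbit of 161 under x↦95x: [161, 80, 82, 93, 64, 173, 146]… (length divides ord_179(95)).
Decompose π into cycles: lengths [89, 89, 1] (3 cycles, including the fixed point 0).
3 cycles on 179: each ℓ→(−1)^(ℓ−1), product (−1)^176 = +1.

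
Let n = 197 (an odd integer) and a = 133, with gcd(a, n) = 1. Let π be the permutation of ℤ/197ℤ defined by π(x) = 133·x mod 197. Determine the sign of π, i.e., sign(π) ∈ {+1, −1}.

Orbit of 60 under x↦133x: [60, 100, 101, 37, 193, 59, 164]… (length divides ord_197(133)).
Decompose π into cycles: lengths [49, 49, 49, 49, 1] (5 cycles, including the fixed point 0).
Σ(ℓ_i−1) = 197−5 = 192; sign = (−1)^192 = +1.

+1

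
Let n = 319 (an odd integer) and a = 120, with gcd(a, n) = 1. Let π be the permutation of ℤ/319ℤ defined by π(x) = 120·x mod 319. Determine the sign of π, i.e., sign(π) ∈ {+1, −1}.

Trace 208: π^k(208) = [208, 78, 109, 1, 120, 45, 296] for k=0..6.
28 cycles of lengths [14, 14, 14, 14, 14, 14, 14, 14, 14, 14, 14, 14, 14, 14, 14, 14, 14, 14, 14, 14, 14, 14, 2, 2, 2, 2, 2, 1].
Σ(ℓ_i−1) = 319−28 = 291; sign = (−1)^291 = -1.
(120|319)_J = -1 (Zolotarev's lemma cross-check).

-1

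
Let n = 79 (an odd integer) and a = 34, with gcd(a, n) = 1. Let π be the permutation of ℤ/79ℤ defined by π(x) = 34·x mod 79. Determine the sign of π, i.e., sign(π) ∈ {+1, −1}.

Trace 20: π^k(20) = [20, 48, 52, 30, 72, 78, 45] for k=0..6.
2 cycles of lengths [78, 1].
Σ(ℓ_i−1) = 79−2 = 77; sign = (−1)^77 = -1.

-1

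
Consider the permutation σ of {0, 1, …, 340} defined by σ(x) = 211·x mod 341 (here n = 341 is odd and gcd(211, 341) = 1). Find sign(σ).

-1

Orbit of 211 under x↦211x: [211, 191, 63, 335, 98, 218, 304]… (length divides ord_341(211)).
The orbit structure of x ↦ 211x mod 341: 22 orbits of sizes [30, 30, 30, 30, 30, 30, 30, 30, 30, 30, 10, 3, 3, 3, 3, 3, 3, 3, 3, 3, 3, 1].
Σ(ℓ_i−1) = 341−22 = 319; sign = (−1)^319 = -1.
The Jacobi symbol (211|341) = -1 (Zolotarev) agrees.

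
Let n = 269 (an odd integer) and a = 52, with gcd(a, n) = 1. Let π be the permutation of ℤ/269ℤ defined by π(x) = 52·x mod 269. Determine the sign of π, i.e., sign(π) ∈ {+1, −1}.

+1

Orbit of 115 under x↦52x: [115, 62, 265, 61, 213, 47, 23]… (length divides ord_269(52)).
5 cycles of lengths [67, 67, 67, 67, 1].
269 − 5 = 264 transpositions; sign(π) = (−1)^264 = +1.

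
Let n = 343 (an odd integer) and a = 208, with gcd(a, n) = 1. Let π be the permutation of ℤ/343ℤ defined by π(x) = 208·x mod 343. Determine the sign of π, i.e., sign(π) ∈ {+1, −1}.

-1

Start at x=6: 6 → 219 → 276 → 127 → 5 → 11 → 230 → … (one orbit).
Cycle lengths of π_208 on ℤ/343ℤ: [294, 42, 6, 1]; 4 cycles in total.
sign(π) = (−1)^{n − #cycles} = (−1)^{343−4} = (−1)^339 = -1.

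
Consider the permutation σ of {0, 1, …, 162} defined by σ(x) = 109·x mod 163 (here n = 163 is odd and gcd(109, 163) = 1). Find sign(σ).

Trace 114: π^k(114) = [114, 38, 67, 131, 98, 87, 29] for k=0..6.
Cycle lengths of π_109 on ℤ/163ℤ: [162, 1]; 2 cycles in total.
n − c = 163 − 2 = 161; sign = (−1)^161 = -1.
Check: (109/163) = -1 by Zolotarev.

-1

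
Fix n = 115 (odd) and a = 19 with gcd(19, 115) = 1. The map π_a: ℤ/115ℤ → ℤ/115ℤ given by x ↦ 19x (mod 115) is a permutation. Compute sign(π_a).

Orbit of 44 under x↦19x: [44, 31, 14, 36, 109, 1, 19]… (length divides ord_115(19)).
8 cycles of lengths [22, 22, 22, 22, 22, 2, 2, 1].
With 8 cycles on 115 points, sign = (−1)^{115−8} = -1.
(19|115)_J = -1 (Zolotarev's lemma cross-check).

-1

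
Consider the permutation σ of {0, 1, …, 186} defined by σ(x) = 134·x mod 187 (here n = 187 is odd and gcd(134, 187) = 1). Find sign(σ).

Start at x=172: 172 → 47 → 127 → 1 → 134 → 4 → 162 → … (one orbit).
Cycle type of π: 40×4 + 10 + 8×2 + 1; total 8 cycles.
n − c = 187 − 8 = 179; sign = (−1)^179 = -1.

-1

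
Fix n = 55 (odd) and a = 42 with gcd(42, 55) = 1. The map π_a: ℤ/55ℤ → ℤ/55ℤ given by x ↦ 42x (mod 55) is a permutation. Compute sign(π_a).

-1

Orbit of 1 under x↦42x: [1, 42, 4, 3, 16, 12, 9]… (length divides ord_55(42)).
Cycle type of π: 20×2 + 5×2 + 4 + 1; total 6 cycles.
55 − 6 = 49 transpositions; sign(π) = (−1)^49 = -1.
Check: (42/55) = -1 by Zolotarev.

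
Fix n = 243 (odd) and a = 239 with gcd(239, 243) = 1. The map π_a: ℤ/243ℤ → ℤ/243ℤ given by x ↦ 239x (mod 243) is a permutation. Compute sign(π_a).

Trace 211: π^k(211) = [211, 128, 217, 104, 70, 206, 148] for k=0..6.
6 cycles of lengths [162, 54, 18, 6, 2, 1].
sign(π) = (−1)^{n − #cycles} = (−1)^{243−6} = (−1)^237 = -1.
Via Zolotarev, sign(π_{239}) = (239|243) = -1.

-1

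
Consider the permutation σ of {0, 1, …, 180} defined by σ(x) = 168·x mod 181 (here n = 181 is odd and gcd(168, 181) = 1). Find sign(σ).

+1

Orbit of 60 under x↦168x: [60, 125, 4, 129, 133, 81, 33]… (length divides ord_181(168)).
3 cycles of lengths [90, 90, 1].
181 − 3 = 178 transpositions; sign(π) = (−1)^178 = +1.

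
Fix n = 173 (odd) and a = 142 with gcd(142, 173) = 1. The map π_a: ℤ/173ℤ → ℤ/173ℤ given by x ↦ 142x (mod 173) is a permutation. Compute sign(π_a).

Trace 149: π^k(149) = [149, 52, 118, 148, 83, 22, 10] for k=0..6.
Cycle lengths of π_142 on ℤ/173ℤ: [43, 43, 43, 43, 1]; 5 cycles in total.
5 cycles on 173: each ℓ→(−1)^(ℓ−1), product (−1)^168 = +1.
Check: (142/173) = +1 by Zolotarev.

+1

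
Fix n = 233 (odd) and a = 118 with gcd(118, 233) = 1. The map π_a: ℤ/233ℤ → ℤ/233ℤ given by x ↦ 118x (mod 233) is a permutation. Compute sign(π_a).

-1

Start at x=122: 122 → 183 → 158 → 4 → 6 → 9 → 130 → … (one orbit).
2 cycles of lengths [232, 1].
233 − 2 = 231 transpositions; sign(π) = (−1)^231 = -1.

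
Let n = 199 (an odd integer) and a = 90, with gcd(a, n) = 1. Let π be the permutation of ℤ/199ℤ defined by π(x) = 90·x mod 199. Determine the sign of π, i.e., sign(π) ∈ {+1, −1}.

Orbit of 182 under x↦90x: [182, 62, 8, 123, 125, 106, 187]… (length divides ord_199(90)).
Decompose π into cycles: lengths [33, 33, 33, 33, 33, 33, 1] (7 cycles, including the fixed point 0).
199 − 7 = 192 transpositions; sign(π) = (−1)^192 = +1.

+1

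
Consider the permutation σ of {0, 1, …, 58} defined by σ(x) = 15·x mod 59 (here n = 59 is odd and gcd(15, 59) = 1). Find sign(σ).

+1

Trace 27: π^k(27) = [27, 51, 57, 29, 22, 35, 53] for k=0..6.
Cycle lengths of π_15 on ℤ/59ℤ: [29, 29, 1]; 3 cycles in total.
With 3 cycles on 59 points, sign = (−1)^{59−3} = +1.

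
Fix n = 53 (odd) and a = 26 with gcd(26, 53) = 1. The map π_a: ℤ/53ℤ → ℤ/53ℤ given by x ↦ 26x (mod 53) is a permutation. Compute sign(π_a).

-1

Start at x=48: 48 → 29 → 12 → 47 → 3 → 25 → 14 → … (one orbit).
π_26 has 2 disjoint cycles with lengths [52, 1] on {0,…,52}.
Σ(ℓ_i−1) = 53−2 = 51; sign = (−1)^51 = -1.
Zolotarev: (26|53) = -1, matching the cycle-count sign.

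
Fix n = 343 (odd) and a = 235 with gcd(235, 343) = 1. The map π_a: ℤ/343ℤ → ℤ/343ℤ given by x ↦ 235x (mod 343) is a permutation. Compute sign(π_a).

+1

Start at x=128: 128 → 239 → 256 → 135 → 169 → 270 → 338 → … (one orbit).
π_235 has 7 disjoint cycles with lengths [147, 147, 21, 21, 3, 3, 1] on {0,…,342}.
With 7 cycles on 343 points, sign = (−1)^{343−7} = +1.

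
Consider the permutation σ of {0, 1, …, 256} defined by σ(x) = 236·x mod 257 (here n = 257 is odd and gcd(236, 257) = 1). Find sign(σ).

Orbit of 211 under x↦236x: [211, 195, 17, 157, 44, 104, 129]… (length divides ord_257(236)).
π_236 has 3 disjoint cycles with lengths [128, 128, 1] on {0,…,256}.
With 3 cycles on 257 points, sign = (−1)^{257−3} = +1.
Via Zolotarev, sign(π_{236}) = (236|257) = +1.

+1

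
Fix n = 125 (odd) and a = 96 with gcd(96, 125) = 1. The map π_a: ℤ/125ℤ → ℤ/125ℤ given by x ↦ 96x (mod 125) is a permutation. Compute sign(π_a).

+1

Trace 111: π^k(111) = [111, 31, 101, 71, 66, 86, 6] for k=0..6.
Decompose π into cycles: lengths [25, 25, 25, 25, 5, 5, 5, 5, 1, 1, 1, 1, 1] (13 cycles, including the fixed point 0).
13 cycles on 125: each ℓ→(−1)^(ℓ−1), product (−1)^112 = +1.
The Jacobi symbol (96|125) = +1 (Zolotarev) agrees.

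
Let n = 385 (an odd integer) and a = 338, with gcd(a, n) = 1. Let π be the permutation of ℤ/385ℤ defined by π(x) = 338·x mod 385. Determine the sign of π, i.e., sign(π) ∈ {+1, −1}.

Orbit of 193 under x↦338x: [193, 169, 142, 256, 288, 324, 172]… (length divides ord_385(338)).
Cycle lengths of π_338 on ℤ/385ℤ: [60, 60, 60, 60, 30, 30, 20, 20, 12, 12, 10, 4, 3, 3, 1]; 15 cycles in total.
sign(π) = (−1)^{n − #cycles} = (−1)^{385−15} = (−1)^370 = +1.
The Jacobi symbol (338|385) = +1 (Zolotarev) agrees.

+1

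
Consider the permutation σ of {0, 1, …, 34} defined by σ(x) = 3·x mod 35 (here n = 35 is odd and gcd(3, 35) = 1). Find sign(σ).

+1

Start at x=33: 33 → 29 → 17 → 16 → 13 → 4 → 12 → … (one orbit).
π_3 has 5 disjoint cycles with lengths [12, 12, 6, 4, 1] on {0,…,34}.
n − c = 35 − 5 = 30; sign = (−1)^30 = +1.
Zolotarev: (3|35) = +1, matching the cycle-count sign.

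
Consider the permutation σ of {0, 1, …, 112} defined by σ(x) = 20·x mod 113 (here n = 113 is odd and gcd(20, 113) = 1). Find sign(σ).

-1

Trace 33: π^k(33) = [33, 95, 92, 32, 75, 31, 55] for k=0..6.
Decompose π into cycles: lengths [112, 1] (2 cycles, including the fixed point 0).
2 cycles on 113: each ℓ→(−1)^(ℓ−1), product (−1)^111 = -1.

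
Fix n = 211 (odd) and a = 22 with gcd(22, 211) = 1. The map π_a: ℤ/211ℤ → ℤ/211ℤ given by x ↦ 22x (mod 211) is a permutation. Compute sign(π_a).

Trace 24: π^k(24) = [24, 106, 11, 31, 49, 23, 84] for k=0..6.
π_22 has 2 disjoint cycles with lengths [210, 1] on {0,…,210}.
With 2 cycles on 211 points, sign = (−1)^{211−2} = -1.

-1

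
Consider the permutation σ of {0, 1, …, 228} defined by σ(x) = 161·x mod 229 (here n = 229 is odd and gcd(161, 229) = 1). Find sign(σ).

+1

Orbit of 53 under x↦161x: [53, 60, 42, 121, 16, 57, 17]… (length divides ord_229(161)).
Decompose π into cycles: lengths [19, 19, 19, 19, 19, 19, 19, 19, 19, 19, 19, 19, 1] (13 cycles, including the fixed point 0).
n − c = 229 − 13 = 216; sign = (−1)^216 = +1.
The Jacobi symbol (161|229) = +1 (Zolotarev) agrees.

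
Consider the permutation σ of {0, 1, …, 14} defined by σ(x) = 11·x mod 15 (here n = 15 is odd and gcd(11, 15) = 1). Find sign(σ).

Orbit of 11 under x↦11x: [11, 1]… (length divides ord_15(11)).
π_11 has 10 disjoint cycles with lengths [2, 2, 2, 2, 2, 1, 1, 1, 1, 1] on {0,…,14}.
With 10 cycles on 15 points, sign = (−1)^{15−10} = -1.
Zolotarev: (11|15) = -1, matching the cycle-count sign.

-1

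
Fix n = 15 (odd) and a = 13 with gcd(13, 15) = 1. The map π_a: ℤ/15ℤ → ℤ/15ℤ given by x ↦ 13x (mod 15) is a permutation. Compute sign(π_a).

Orbit of 7 under x↦13x: [7, 1, 13, 4]… (length divides ord_15(13)).
6 cycles of lengths [4, 4, 4, 1, 1, 1].
With 6 cycles on 15 points, sign = (−1)^{15−6} = -1.

-1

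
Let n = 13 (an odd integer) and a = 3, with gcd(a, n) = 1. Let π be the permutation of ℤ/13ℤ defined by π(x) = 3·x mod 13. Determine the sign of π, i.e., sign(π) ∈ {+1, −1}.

Orbit of 9 under x↦3x: [9, 1, 3]… (length divides ord_13(3)).
π_3 has 5 disjoint cycles with lengths [3, 3, 3, 3, 1] on {0,…,12}.
13 − 5 = 8 transpositions; sign(π) = (−1)^8 = +1.
Zolotarev: (3|13) = +1, matching the cycle-count sign.

+1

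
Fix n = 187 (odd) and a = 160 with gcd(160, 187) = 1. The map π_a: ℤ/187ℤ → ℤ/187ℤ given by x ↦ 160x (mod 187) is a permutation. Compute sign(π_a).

+1

Trace 111: π^k(111) = [111, 182, 135, 95, 53, 65, 115] for k=0..6.
π_160 has 5 disjoint cycles with lengths [80, 80, 16, 10, 1] on {0,…,186}.
With 5 cycles on 187 points, sign = (−1)^{187−5} = +1.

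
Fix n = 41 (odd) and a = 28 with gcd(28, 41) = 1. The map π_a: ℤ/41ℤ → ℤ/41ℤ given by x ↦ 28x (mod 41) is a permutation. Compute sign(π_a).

-1

Start at x=8: 8 → 19 → 40 → 13 → 36 → 24 → 16 → … (one orbit).
Cycle lengths of π_28 on ℤ/41ℤ: [40, 1]; 2 cycles in total.
With 2 cycles on 41 points, sign = (−1)^{41−2} = -1.
The Jacobi symbol (28|41) = -1 (Zolotarev) agrees.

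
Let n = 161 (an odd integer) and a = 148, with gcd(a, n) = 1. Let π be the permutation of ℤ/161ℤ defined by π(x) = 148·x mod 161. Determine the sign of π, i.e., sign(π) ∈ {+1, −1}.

Start at x=71: 71 → 43 → 85 → 22 → 36 → 15 → 127 → … (one orbit).
Cycle lengths of π_148 on ℤ/161ℤ: [22, 22, 22, 22, 22, 22, 22, 1, 1, 1, 1, 1, 1, 1]; 14 cycles in total.
14 cycles on 161: each ℓ→(−1)^(ℓ−1), product (−1)^147 = -1.
(148|161)_J = -1 (Zolotarev's lemma cross-check).

-1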